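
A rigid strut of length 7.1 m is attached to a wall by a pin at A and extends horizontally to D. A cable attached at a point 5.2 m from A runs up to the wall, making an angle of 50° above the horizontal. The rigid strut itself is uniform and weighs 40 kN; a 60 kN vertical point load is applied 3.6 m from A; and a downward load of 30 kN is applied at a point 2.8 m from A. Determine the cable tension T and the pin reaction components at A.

ΣM about A: T·sin50°·5.2 − 40·3.55 − 60·3.6 − 30·2.8 = 0 → T = 442/(5.2·0.766044) = 110.96 ≈ 111.0 kN.
ΣF_x = 0: A_x − T·cos50° = 0 → A_x = 110.96 × 0.642788 = 71.32 kN.
ΣF_y = 0: A_y + T·sin50° − 40 − 60 − 30 = 0 → A_y = 130 − 110.96 × 0.766044 = 45.00 kN.

T = 111.0 kN, A_x = 71.32 kN, A_y = 45.00 kN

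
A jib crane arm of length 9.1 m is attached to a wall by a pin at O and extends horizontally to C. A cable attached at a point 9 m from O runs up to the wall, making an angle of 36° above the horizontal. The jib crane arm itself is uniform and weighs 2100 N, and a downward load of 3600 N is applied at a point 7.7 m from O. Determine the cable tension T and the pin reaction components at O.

T = 7046 N, O_x = 5701 N, O_y = 1558 N

ΣM about O: T·sin36°·9 − 2100·4.55 − 3600·7.7 = 0 → T = 37275/(9·0.587785) = 7046.23 ≈ 7046 N.
ΣF_x = 0: O_x − T·cos36° = 0 → O_x = 7046.23 × 0.809017 = 5701 N.
ΣF_y = 0: O_y + T·sin36° − 2100 − 3600 = 0 → O_y = 5700 − 7046.23 × 0.587785 = 1558 N.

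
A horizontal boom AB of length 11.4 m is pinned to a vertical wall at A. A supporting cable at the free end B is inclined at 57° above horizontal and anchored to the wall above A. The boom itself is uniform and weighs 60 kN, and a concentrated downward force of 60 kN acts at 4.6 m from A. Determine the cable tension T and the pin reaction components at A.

T = 64.64 kN, A_x = 35.20 kN, A_y = 65.79 kN

ΣM about A: T·sin57°·11.4 − 60·5.7 − 60·4.6 = 0 → T = 618/(11.4·0.838671) = 64.6386 ≈ 64.64 kN.
ΣF_x = 0: A_x − T·cos57° = 0 → A_x = 64.6386 × 0.544639 = 35.20 kN.
ΣF_y = 0: A_y + T·sin57° − 60 − 60 = 0 → A_y = 120 − 64.6386 × 0.838671 = 65.79 kN.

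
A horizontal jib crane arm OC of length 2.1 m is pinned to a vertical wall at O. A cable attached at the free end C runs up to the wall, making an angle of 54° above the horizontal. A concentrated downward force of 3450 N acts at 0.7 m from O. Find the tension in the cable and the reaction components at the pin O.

ΣM about O: T·sin54°·2.1 − 3450·0.7 = 0 → T = 2415/(2.1·0.809017) = 1421.48 ≈ 1421 N.
ΣF_x = 0: O_x − T·cos54° = 0 → O_x = 1421.48 × 0.587785 = 835.5 N.
ΣF_y = 0: O_y + T·sin54° − 3450 = 0 → O_y = 3450 − 1421.48 × 0.809017 = 2300 N.

T = 1421 N, O_x = 835.5 N, O_y = 2300 N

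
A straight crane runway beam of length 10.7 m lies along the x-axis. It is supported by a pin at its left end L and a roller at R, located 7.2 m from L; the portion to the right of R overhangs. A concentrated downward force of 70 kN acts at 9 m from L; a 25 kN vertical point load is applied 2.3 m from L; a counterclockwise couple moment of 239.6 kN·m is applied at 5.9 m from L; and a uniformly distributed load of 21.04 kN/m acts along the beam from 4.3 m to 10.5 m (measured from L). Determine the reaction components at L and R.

L_x = 0, L_y = 29.17 kN, R_y = 196.3 kN

Resultant of the distributed load: 21.04 × 6.2 = 130.448 kN at 7.4 m from L.
ΣM about L: R_y·7.2 − 70·9 − 25·2.3 + 239.6 − (21.04·6.2)·7.4 = 0 → R_y = 1413.2152/7.2 = 196.28 ≈ 196.3 kN.
ΣF_y = 0: L_y + 196.28 − 70 − 25 − 21.04·6.2 = 0 → L_y = 29.17 kN.
ΣF_x = 0: no horizontal applied forces, so L_x = 0.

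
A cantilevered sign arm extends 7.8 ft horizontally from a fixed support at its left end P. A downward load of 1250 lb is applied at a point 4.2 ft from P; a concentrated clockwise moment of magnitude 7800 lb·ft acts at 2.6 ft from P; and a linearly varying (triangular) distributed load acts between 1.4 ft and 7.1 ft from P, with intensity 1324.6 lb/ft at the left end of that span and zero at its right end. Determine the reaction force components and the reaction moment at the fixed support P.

P_x = 0, P_y = 5025 lb, M_P = 25510 lb·ft

Resultant of the triangular load: ½ × 1324.6 × 5.7 = 3775.11 lb, acting at 3.3 ft from P (one-third of the span from the peak).
ΣF_x = 0: P_x = 0.
ΣF_y = 0: P_y − 1250 − ½·1324.6·5.7 = 0 → P_y = 5025 lb.
ΣM about P: M_P − 1250·4.2 − 7800 − (½·1324.6·5.7)·3.3 = 0 → M_P = 25510 lb·ft.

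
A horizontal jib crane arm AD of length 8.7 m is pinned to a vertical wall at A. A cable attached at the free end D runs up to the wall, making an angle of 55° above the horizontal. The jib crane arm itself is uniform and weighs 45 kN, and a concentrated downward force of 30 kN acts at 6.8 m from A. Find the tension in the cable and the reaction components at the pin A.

T = 56.09 kN, A_x = 32.17 kN, A_y = 29.05 kN

ΣM about A: T·sin55°·8.7 − 45·4.35 − 30·6.8 = 0 → T = 399.75/(8.7·0.819152) = 56.0925 ≈ 56.09 kN.
ΣF_x = 0: A_x − T·cos55° = 0 → A_x = 56.0925 × 0.573576 = 32.17 kN.
ΣF_y = 0: A_y + T·sin55° − 45 − 30 = 0 → A_y = 75 − 56.0925 × 0.819152 = 29.05 kN.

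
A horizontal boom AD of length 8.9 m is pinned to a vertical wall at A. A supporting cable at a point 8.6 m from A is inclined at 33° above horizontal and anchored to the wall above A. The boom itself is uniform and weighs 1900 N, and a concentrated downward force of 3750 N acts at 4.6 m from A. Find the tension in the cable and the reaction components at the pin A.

ΣM about A: T·sin33°·8.6 − 1900·4.45 − 3750·4.6 = 0 → T = 25705/(8.6·0.544639) = 5487.95 ≈ 5488 N.
ΣF_x = 0: A_x − T·cos33° = 0 → A_x = 5487.95 × 0.838671 = 4603 N.
ΣF_y = 0: A_y + T·sin33° − 1900 − 3750 = 0 → A_y = 5650 − 5487.95 × 0.544639 = 2661 N.

T = 5488 N, A_x = 4603 N, A_y = 2661 N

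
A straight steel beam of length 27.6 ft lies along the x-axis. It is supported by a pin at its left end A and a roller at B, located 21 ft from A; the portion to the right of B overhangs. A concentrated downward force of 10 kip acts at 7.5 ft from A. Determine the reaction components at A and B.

ΣM about A: B_y·21 − 10·7.5 = 0 → B_y = 75/21 = 3.57143 ≈ 3.571 kip.
ΣF_y = 0: A_y + 3.57143 − 10 = 0 → A_y = 6.429 kip.
ΣF_x = 0: no horizontal applied forces, so A_x = 0.

A_x = 0, A_y = 6.429 kip, B_y = 3.571 kip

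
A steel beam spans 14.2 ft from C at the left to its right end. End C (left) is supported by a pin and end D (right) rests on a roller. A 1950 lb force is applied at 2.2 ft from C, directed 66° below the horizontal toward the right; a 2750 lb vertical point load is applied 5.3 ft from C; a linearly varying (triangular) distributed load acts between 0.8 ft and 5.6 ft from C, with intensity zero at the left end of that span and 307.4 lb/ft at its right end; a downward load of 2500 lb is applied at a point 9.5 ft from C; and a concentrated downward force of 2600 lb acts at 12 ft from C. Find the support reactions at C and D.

C_x = -793.1 lb, C_y = 4989 lb, D_y = 5380 lb

Resultant of the triangular load: ½ × 307.4 × 4.8 = 737.76 lb, acting at 4 ft from C (one-third of the span from the peak).
Taking moments about C: D_y·14.2 − 1950·sin66°·2.2 − 2750·5.3 − (½·307.4·4.8)·4 − 2500·9.5 − 2600·12 = 0 → D_y = 76395.2/14.2 = 5379.94 ≈ 5380 lb.
ΣF_y = 0: C_y + 5379.94 − 1950·sin66° − 2750 − ½·307.4·4.8 − 2500 − 2600 = 0 → C_y = 4989 lb.
ΣF_x = 0: C_x + 1950·cos66° = 0 → C_x = -793.1 lb.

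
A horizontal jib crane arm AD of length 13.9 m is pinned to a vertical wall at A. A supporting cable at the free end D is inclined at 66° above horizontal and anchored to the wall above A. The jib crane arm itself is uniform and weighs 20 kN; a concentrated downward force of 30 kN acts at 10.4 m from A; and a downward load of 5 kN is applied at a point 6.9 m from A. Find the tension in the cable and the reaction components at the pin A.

T = 38.23 kN, A_x = 15.55 kN, A_y = 20.07 kN

ΣM about A: T·sin66°·13.9 − 20·6.95 − 30·10.4 − 5·6.9 = 0 → T = 485.5/(13.9·0.913545) = 38.2335 ≈ 38.23 kN.
ΣF_x = 0: A_x − T·cos66° = 0 → A_x = 38.2335 × 0.406737 = 15.55 kN.
ΣF_y = 0: A_y + T·sin66° − 20 − 30 − 5 = 0 → A_y = 55 − 38.2335 × 0.913545 = 20.07 kN.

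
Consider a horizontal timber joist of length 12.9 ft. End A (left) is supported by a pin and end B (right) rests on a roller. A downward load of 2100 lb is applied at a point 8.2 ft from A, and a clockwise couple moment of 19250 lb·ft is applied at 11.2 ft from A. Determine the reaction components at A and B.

A_x = 0, A_y = -727.1 lb, B_y = 2827 lb

Taking moments about A: B_y·12.9 − 2100·8.2 − 19250 = 0 → B_y = 36470/12.9 = 2827.13 ≈ 2827 lb.
ΣF_y = 0: A_y + 2827.13 − 2100 = 0 → A_y = -727.1 lb.
ΣF_x = 0: no horizontal applied forces, so A_x = 0.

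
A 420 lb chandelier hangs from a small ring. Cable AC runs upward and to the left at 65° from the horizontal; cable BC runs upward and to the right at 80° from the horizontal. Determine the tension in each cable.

T_AC = 127.2 lb, T_BC = 309.5 lb

ΣF_x = 0: −T_AC·cos65° + T_BC·cos80° = 0 → T_BC = 2.43376·T_AC.
ΣF_y = 0: T_AC·sin65° + T_BC·sin80° = 420.
Substitute: T_AC·(0.906308 + 2.43376·0.984808) = 420 → T_AC = 127.153 ≈ 127.2 lb.
Then T_BC = 2.43376 × 127.153 = 309.5 lb.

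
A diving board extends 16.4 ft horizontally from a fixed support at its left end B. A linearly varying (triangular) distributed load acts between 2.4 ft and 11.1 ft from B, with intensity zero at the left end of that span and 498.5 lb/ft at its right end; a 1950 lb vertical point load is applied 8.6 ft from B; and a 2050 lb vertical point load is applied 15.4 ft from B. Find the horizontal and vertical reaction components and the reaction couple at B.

Resultant of the triangular load: ½ × 498.5 × 8.7 = 2168.475 lb, acting at 8.2 ft from B (one-third of the span from the peak).
ΣF_x = 0: B_x = 0.
ΣF_y = 0: B_y − ½·498.5·8.7 − 1950 − 2050 = 0 → B_y = 6168 lb.
ΣM about B: M_B − (½·498.5·8.7)·8.2 − 1950·8.6 − 2050·15.4 = 0 → M_B = 66120 lb·ft.

B_x = 0, B_y = 6168 lb, M_B = 66120 lb·ft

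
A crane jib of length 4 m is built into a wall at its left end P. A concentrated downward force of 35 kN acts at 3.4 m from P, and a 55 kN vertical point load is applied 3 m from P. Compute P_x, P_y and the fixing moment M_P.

ΣF_x = 0: P_x = 0.
ΣF_y = 0: P_y − 35 − 55 = 0 → P_y = 90.00 kN.
ΣM about P: M_P − 35·3.4 − 55·3 = 0 → M_P = 284.0 kN·m.

P_x = 0, P_y = 90.00 kN, M_P = 284.0 kN·m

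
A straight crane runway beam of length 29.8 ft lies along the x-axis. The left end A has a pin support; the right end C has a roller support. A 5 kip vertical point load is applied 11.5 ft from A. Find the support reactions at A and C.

A_x = 0, A_y = 3.070 kip, C_y = 1.930 kip

ΣM about A: C_y·29.8 − 5·11.5 = 0 → C_y = 57.5/29.8 = 1.92953 ≈ 1.930 kip.
ΣF_y = 0: A_y + 1.92953 − 5 = 0 → A_y = 3.070 kip.
ΣF_x = 0: no horizontal applied forces, so A_x = 0.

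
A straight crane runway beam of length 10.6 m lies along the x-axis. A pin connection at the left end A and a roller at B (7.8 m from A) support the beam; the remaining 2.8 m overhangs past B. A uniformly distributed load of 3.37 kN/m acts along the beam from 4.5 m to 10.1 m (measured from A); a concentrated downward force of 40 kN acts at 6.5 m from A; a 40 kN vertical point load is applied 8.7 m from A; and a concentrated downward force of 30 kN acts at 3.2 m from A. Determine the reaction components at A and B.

Resultant of the distributed load: 3.37 × 5.6 = 18.872 kN at 7.3 m from A.
Moments about A: B_y·7.8 − (3.37·5.6)·7.3 − 40·6.5 − 40·8.7 − 30·3.2 = 0 → B_y = 841.7656/7.8 = 107.919 ≈ 107.9 kN.
ΣF_y = 0: A_y + 107.919 − 3.37·5.6 − 40 − 40 − 30 = 0 → A_y = 20.95 kN.
ΣF_x = 0: no horizontal applied forces, so A_x = 0.

A_x = 0, A_y = 20.95 kN, B_y = 107.9 kN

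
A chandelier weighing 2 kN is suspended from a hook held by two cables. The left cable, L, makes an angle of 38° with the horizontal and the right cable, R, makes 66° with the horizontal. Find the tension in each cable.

ΣF_x = 0: −T_L·cos38° + T_R·cos66° = 0 → T_R = 1.9374·T_L.
ΣF_y = 0: T_L·sin38° + T_R·sin66° = 2.
Substitute: T_L·(0.615661 + 1.9374·0.913545) = 2 → T_L = 0.838376 ≈ 0.8384 kN.
Then T_R = 1.9374 × 0.838376 = 1.624 kN.

T_L = 0.8384 kN, T_R = 1.624 kN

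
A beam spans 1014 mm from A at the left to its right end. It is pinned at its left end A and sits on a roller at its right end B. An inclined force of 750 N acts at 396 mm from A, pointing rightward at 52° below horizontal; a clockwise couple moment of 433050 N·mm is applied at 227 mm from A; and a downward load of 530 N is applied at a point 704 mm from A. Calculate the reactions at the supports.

Moments about A: B_y·1014 − 750·sin52°·396 − 433050 − 530·704 = 0 → B_y = 1040210/1014 = 1025.85 ≈ 1026 N.
ΣF_y = 0: A_y + 1025.85 − 750·sin52° − 530 = 0 → A_y = 95.16 N.
ΣF_x = 0: A_x + 750·cos52° = 0 → A_x = -461.7 N.

A_x = -461.7 N, A_y = 95.16 N, B_y = 1026 N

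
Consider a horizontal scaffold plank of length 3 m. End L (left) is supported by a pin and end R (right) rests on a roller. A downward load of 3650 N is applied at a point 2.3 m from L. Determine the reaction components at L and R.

L_x = 0, L_y = 851.7 N, R_y = 2798 N

Moments about L: R_y·3 − 3650·2.3 = 0 → R_y = 8395/3 = 2798.33 ≈ 2798 N.
ΣF_y = 0: L_y + 2798.33 − 3650 = 0 → L_y = 851.7 N.
ΣF_x = 0: no horizontal applied forces, so L_x = 0.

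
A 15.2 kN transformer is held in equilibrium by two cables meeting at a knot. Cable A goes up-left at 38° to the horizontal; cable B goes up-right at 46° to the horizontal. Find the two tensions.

ΣF_x = 0: −T_A·cos38° + T_B·cos46° = 0 → T_B = 1.13439·T_A.
ΣF_y = 0: T_A·sin38° + T_B·sin46° = 15.2.
Substitute: T_A·(0.615661 + 1.13439·0.71934) = 15.2 → T_A = 10.6169 ≈ 10.62 kN.
Then T_B = 1.13439 × 10.6169 = 12.04 kN.

T_A = 10.62 kN, T_B = 12.04 kN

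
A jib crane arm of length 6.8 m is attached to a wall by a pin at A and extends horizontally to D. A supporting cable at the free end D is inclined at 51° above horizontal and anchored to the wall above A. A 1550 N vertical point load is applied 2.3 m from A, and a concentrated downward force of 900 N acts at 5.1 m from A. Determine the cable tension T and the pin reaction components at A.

T = 1543 N, A_x = 971.1 N, A_y = 1251 N

ΣM about A: T·sin51°·6.8 − 1550·2.3 − 900·5.1 = 0 → T = 8155/(6.8·0.777146) = 1543.17 ≈ 1543 N.
ΣF_x = 0: A_x − T·cos51° = 0 → A_x = 1543.17 × 0.62932 = 971.1 N.
ΣF_y = 0: A_y + T·sin51° − 1550 − 900 = 0 → A_y = 2450 − 1543.17 × 0.777146 = 1251 N.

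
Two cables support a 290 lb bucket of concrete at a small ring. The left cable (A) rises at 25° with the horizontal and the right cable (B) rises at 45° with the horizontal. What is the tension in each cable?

T_A = 218.2 lb, T_B = 279.7 lb

ΣF_x = 0: −T_A·cos25° + T_B·cos45° = 0 → T_B = 1.28171·T_A.
ΣF_y = 0: T_A·sin25° + T_B·sin45° = 290.
Substitute: T_A·(0.422618 + 1.28171·0.707107) = 290 → T_A = 218.222 ≈ 218.2 lb.
Then T_B = 1.28171 × 218.222 = 279.7 lb.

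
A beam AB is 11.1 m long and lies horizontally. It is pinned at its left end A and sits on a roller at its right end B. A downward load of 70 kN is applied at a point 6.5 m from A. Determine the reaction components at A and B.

A_x = 0, A_y = 29.01 kN, B_y = 40.99 kN

Moments about A: B_y·11.1 − 70·6.5 = 0 → B_y = 455/11.1 = 40.991 ≈ 40.99 kN.
ΣF_y = 0: A_y + 40.991 − 70 = 0 → A_y = 29.01 kN.
ΣF_x = 0: no horizontal applied forces, so A_x = 0.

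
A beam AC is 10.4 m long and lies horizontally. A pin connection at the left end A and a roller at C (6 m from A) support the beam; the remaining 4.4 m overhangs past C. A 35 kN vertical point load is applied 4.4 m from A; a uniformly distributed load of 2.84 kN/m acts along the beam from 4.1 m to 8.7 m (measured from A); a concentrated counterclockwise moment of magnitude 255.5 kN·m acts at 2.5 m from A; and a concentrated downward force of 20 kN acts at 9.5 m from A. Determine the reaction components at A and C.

Resultant of the distributed load: 2.84 × 4.6 = 13.064 kN at 6.4 m from A.
Taking moments about A: C_y·6 − 35·4.4 − (2.84·4.6)·6.4 + 255.5 − 20·9.5 = 0 → C_y = 172.1096/6 = 28.6849 ≈ 28.68 kN.
ΣF_y = 0: A_y + 28.6849 − 35 − 2.84·4.6 − 20 = 0 → A_y = 39.38 kN.
ΣF_x = 0: no horizontal applied forces, so A_x = 0.

A_x = 0, A_y = 39.38 kN, C_y = 28.68 kN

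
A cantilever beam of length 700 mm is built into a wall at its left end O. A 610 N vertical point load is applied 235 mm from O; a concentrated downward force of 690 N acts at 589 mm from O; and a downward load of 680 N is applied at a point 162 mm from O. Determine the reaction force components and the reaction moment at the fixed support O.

O_x = 0, O_y = 1980 N, M_O = 659900 N·mm

ΣF_x = 0: O_x = 0.
ΣF_y = 0: O_y − 610 − 690 − 680 = 0 → O_y = 1980 N.
ΣM about O: M_O − 610·235 − 690·589 − 680·162 = 0 → M_O = 659900 N·mm.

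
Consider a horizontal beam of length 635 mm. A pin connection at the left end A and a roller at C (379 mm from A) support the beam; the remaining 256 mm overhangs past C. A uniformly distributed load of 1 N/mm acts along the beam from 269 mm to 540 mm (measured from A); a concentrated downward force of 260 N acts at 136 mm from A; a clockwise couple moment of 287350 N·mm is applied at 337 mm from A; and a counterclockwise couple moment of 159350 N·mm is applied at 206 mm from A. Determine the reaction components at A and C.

Resultant of the distributed load: 1 × 271 = 271 N at 404.5 mm from A.
ΣM about A: C_y·379 − (1·271)·404.5 − 260·136 − 287350 + 159350 = 0 → C_y = 272979.5/379 = 720.263 ≈ 720.3 N.
ΣF_y = 0: A_y + 720.263 − 1·271 − 260 = 0 → A_y = -189.3 N.
ΣF_x = 0: no horizontal applied forces, so A_x = 0.

A_x = 0, A_y = -189.3 N, C_y = 720.3 N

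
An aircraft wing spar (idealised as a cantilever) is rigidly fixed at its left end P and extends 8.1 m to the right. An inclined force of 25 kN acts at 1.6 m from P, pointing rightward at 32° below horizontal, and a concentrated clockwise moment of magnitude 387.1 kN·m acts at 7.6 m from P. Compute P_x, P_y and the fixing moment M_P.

P_x = -21.20 kN, P_y = 13.25 kN, M_P = 408.3 kN·m

ΣF_x = 0: P_x + 25·cos32° = 0 → P_x = -21.20 kN.
ΣF_y = 0: P_y − 25·sin32° = 0 → P_y = 13.25 kN.
ΣM about P: M_P − 25·sin32°·1.6 − 387.1 = 0 → M_P = 408.3 kN·m.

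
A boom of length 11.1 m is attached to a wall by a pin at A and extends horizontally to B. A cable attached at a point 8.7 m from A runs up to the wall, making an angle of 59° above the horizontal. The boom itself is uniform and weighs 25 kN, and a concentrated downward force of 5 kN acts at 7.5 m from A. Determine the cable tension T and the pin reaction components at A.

ΣM about A: T·sin59°·8.7 − 25·5.55 − 5·7.5 = 0 → T = 176.25/(8.7·0.857167) = 23.6344 ≈ 23.63 kN.
ΣF_x = 0: A_x − T·cos59° = 0 → A_x = 23.6344 × 0.515038 = 12.17 kN.
ΣF_y = 0: A_y + T·sin59° − 25 − 5 = 0 → A_y = 30 − 23.6344 × 0.857167 = 9.741 kN.

T = 23.63 kN, A_x = 12.17 kN, A_y = 9.741 kN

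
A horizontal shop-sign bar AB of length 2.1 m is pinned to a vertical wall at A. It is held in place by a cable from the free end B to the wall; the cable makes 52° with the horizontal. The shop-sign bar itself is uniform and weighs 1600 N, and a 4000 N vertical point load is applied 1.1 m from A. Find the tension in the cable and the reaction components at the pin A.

T = 3674 N, A_x = 2262 N, A_y = 2705 N

ΣM about A: T·sin52°·2.1 − 1600·1.05 − 4000·1.1 = 0 → T = 6080/(2.1·0.788011) = 3674.11 ≈ 3674 N.
ΣF_x = 0: A_x − T·cos52° = 0 → A_x = 3674.11 × 0.615661 = 2262 N.
ΣF_y = 0: A_y + T·sin52° − 1600 − 4000 = 0 → A_y = 5600 − 3674.11 × 0.788011 = 2705 N.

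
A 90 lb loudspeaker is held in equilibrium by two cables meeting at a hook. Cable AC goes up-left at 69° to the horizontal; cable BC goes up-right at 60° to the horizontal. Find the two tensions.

T_AC = 57.90 lb, T_BC = 41.50 lb

ΣF_x = 0: −T_AC·cos69° + T_BC·cos60° = 0 → T_BC = 0.716736·T_AC.
ΣF_y = 0: T_AC·sin69° + T_BC·sin60° = 90.
Substitute: T_AC·(0.93358 + 0.716736·0.866025) = 90 → T_AC = 57.9042 ≈ 57.90 lb.
Then T_BC = 0.716736 × 57.9042 = 41.50 lb.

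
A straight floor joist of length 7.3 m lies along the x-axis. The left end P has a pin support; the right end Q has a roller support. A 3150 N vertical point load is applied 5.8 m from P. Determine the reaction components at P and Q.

ΣM about P: Q_y·7.3 − 3150·5.8 = 0 → Q_y = 18270/7.3 = 2502.74 ≈ 2503 N.
ΣF_y = 0: P_y + 2502.74 − 3150 = 0 → P_y = 647.3 N.
ΣF_x = 0: no horizontal applied forces, so P_x = 0.

P_x = 0, P_y = 647.3 N, Q_y = 2503 N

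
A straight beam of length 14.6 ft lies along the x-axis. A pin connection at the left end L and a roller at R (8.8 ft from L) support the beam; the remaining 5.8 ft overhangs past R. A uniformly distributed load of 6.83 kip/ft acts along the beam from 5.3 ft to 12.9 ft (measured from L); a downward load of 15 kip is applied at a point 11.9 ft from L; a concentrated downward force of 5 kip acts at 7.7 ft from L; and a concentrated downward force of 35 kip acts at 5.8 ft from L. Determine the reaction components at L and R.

L_x = 0, L_y = 5.503 kip, R_y = 101.4 kip

Resultant of the distributed load: 6.83 × 7.6 = 51.908 kip at 9.1 ft from L.
ΣM about L: R_y·8.8 − (6.83·7.6)·9.1 − 15·11.9 − 5·7.7 − 35·5.8 = 0 → R_y = 892.3628/8.8 = 101.405 ≈ 101.4 kip.
ΣF_y = 0: L_y + 101.405 − 6.83·7.6 − 15 − 5 − 35 = 0 → L_y = 5.503 kip.
ΣF_x = 0: no horizontal applied forces, so L_x = 0.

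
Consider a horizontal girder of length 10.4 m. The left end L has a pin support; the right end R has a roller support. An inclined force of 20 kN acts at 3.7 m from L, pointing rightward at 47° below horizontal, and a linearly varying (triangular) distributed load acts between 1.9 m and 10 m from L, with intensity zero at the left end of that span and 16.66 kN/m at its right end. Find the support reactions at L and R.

L_x = -13.64 kN, L_y = 29.54 kN, R_y = 52.56 kN

Resultant of the triangular load: ½ × 16.66 × 8.1 = 67.473 kN, acting at 7.3 m from L (one-third of the span from the peak).
ΣM about L: R_y·10.4 − 20·sin47°·3.7 − (½·16.66·8.1)·7.3 = 0 → R_y = 546.673/10.4 = 52.5647 ≈ 52.56 kN.
ΣF_y = 0: L_y + 52.5647 − 20·sin47° − ½·16.66·8.1 = 0 → L_y = 29.54 kN.
ΣF_x = 0: L_x + 20·cos47° = 0 → L_x = -13.64 kN.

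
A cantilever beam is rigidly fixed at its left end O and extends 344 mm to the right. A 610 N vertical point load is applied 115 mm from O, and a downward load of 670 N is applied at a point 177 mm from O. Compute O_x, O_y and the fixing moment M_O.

ΣF_x = 0: O_x = 0.
ΣF_y = 0: O_y − 610 − 670 = 0 → O_y = 1280 N.
ΣM about O: M_O − 610·115 − 670·177 = 0 → M_O = 188700 N·mm.

O_x = 0, O_y = 1280 N, M_O = 188700 N·mm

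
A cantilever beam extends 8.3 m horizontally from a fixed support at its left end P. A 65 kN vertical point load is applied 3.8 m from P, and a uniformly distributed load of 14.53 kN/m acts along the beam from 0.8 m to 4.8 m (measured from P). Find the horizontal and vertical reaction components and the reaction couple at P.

Resultant of the distributed load: 14.53 × 4 = 58.12 kN at 2.8 m from P.
ΣF_x = 0: P_x = 0.
ΣF_y = 0: P_y − 65 − 14.53·4 = 0 → P_y = 123.1 kN.
ΣM about P: M_P − 65·3.8 − (14.53·4)·2.8 = 0 → M_P = 409.7 kN·m.

P_x = 0, P_y = 123.1 kN, M_P = 409.7 kN·m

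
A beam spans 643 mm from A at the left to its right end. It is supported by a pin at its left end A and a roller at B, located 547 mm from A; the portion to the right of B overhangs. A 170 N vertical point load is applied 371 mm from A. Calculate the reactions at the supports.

A_x = 0, A_y = 54.70 N, B_y = 115.3 N

Moments about A: B_y·547 − 170·371 = 0 → B_y = 63070/547 = 115.302 ≈ 115.3 N.
ΣF_y = 0: A_y + 115.302 − 170 = 0 → A_y = 54.70 N.
ΣF_x = 0: no horizontal applied forces, so A_x = 0.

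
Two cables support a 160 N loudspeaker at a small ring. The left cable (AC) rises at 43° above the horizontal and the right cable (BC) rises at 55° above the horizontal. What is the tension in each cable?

T_AC = 92.67 N, T_BC = 118.2 N

ΣF_x = 0: −T_AC·cos43° + T_BC·cos55° = 0 → T_BC = 1.27508·T_AC.
ΣF_y = 0: T_AC·sin43° + T_BC·sin55° = 160.
Substitute: T_AC·(0.681998 + 1.27508·0.819152) = 160 → T_AC = 92.674 ≈ 92.67 N.
Then T_BC = 1.27508 × 92.674 = 118.2 N.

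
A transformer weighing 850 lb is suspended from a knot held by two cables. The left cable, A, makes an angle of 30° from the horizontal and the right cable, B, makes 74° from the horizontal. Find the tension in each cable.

ΣF_x = 0: −T_A·cos30° + T_B·cos74° = 0 → T_B = 3.1419·T_A.
ΣF_y = 0: T_A·sin30° + T_B·sin74° = 850.
Substitute: T_A·(0.5 + 3.1419·0.961262) = 850 → T_A = 241.464 ≈ 241.5 lb.
Then T_B = 3.1419 × 241.464 = 758.7 lb.

T_A = 241.5 lb, T_B = 758.7 lb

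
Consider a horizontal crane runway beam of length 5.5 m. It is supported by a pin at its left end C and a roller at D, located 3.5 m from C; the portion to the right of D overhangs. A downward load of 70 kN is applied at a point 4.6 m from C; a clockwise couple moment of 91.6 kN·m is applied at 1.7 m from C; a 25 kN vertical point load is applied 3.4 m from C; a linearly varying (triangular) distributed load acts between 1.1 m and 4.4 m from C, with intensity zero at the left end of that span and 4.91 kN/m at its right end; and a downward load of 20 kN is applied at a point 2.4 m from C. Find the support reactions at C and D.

C_x = 0, C_y = -40.71 kN, D_y = 163.8 kN

Resultant of the triangular load: ½ × 4.91 × 3.3 = 8.1015 kN, acting at 3.3 m from C (one-third of the span from the peak).
Moments about C: D_y·3.5 − 70·4.6 − 91.6 − 25·3.4 − (½·4.91·3.3)·3.3 − 20·2.4 = 0 → D_y = 573.33495/3.5 = 163.81 ≈ 163.8 kN.
ΣF_y = 0: C_y + 163.81 − 70 − 25 − ½·4.91·3.3 − 20 = 0 → C_y = -40.71 kN.
ΣF_x = 0: no horizontal applied forces, so C_x = 0.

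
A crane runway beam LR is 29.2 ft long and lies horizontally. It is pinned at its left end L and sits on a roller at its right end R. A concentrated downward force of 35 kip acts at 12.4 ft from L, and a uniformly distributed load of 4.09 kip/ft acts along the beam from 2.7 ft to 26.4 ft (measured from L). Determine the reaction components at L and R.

L_x = 0, L_y = 68.77 kip, R_y = 63.16 kip

Resultant of the distributed load: 4.09 × 23.7 = 96.933 kip at 14.55 ft from L.
ΣM about L: R_y·29.2 − 35·12.4 − (4.09·23.7)·14.55 = 0 → R_y = 1844.37515/29.2 = 63.1635 ≈ 63.16 kip.
ΣF_y = 0: L_y + 63.1635 − 35 − 4.09·23.7 = 0 → L_y = 68.77 kip.
ΣF_x = 0: no horizontal applied forces, so L_x = 0.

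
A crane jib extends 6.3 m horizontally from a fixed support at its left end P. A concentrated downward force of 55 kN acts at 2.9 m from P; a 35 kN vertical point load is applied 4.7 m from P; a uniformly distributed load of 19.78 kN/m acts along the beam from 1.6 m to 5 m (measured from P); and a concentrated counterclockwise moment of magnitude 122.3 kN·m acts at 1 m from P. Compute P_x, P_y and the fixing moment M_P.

P_x = 0, P_y = 157.3 kN, M_P = 423.6 kN·m

Resultant of the distributed load: 19.78 × 3.4 = 67.252 kN at 3.3 m from P.
ΣF_x = 0: P_x = 0.
ΣF_y = 0: P_y − 55 − 35 − 19.78·3.4 = 0 → P_y = 157.3 kN.
ΣM about P: M_P − 55·2.9 − 35·4.7 − (19.78·3.4)·3.3 + 122.3 = 0 → M_P = 423.6 kN·m.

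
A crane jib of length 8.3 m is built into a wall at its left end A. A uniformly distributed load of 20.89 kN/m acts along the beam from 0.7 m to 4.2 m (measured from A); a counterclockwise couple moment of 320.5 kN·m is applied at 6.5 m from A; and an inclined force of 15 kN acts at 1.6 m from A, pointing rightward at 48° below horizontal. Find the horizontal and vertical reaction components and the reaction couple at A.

Resultant of the distributed load: 20.89 × 3.5 = 73.115 kN at 2.45 m from A.
ΣF_x = 0: A_x + 15·cos48° = 0 → A_x = -10.04 kN.
ΣF_y = 0: A_y − 20.89·3.5 − 15·sin48° = 0 → A_y = 84.26 kN.
ΣM about A: M_A − (20.89·3.5)·2.45 + 320.5 − 15·sin48°·1.6 = 0 → M_A = -123.5 kN·m.

A_x = -10.04 kN, A_y = 84.26 kN, M_A = -123.5 kN·m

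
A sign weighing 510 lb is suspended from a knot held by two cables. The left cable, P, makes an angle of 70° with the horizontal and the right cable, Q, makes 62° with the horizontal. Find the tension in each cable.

ΣF_x = 0: −T_P·cos70° + T_Q·cos62° = 0 → T_Q = 0.728522·T_P.
ΣF_y = 0: T_P·sin70° + T_Q·sin62° = 510.
Substitute: T_P·(0.939693 + 0.728522·0.882948) = 510 → T_P = 322.185 ≈ 322.2 lb.
Then T_Q = 0.728522 × 322.185 = 234.7 lb.

T_P = 322.2 lb, T_Q = 234.7 lb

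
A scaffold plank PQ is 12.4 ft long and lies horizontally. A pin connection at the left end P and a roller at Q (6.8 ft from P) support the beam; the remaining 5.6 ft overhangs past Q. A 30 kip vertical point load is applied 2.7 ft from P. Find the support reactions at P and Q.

P_x = 0, P_y = 18.09 kip, Q_y = 11.91 kip

Taking moments about P: Q_y·6.8 − 30·2.7 = 0 → Q_y = 81/6.8 = 11.9118 ≈ 11.91 kip.
ΣF_y = 0: P_y + 11.9118 − 30 = 0 → P_y = 18.09 kip.
ΣF_x = 0: no horizontal applied forces, so P_x = 0.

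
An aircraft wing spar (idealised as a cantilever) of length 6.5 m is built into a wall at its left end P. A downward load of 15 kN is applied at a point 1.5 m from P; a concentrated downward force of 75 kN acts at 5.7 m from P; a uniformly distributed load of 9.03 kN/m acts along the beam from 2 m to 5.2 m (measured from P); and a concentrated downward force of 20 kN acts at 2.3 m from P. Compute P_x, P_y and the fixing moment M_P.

P_x = 0, P_y = 138.9 kN, M_P = 600.0 kN·m

Resultant of the distributed load: 9.03 × 3.2 = 28.896 kN at 3.6 m from P.
ΣF_x = 0: P_x = 0.
ΣF_y = 0: P_y − 15 − 75 − 9.03·3.2 − 20 = 0 → P_y = 138.9 kN.
ΣM about P: M_P − 15·1.5 − 75·5.7 − (9.03·3.2)·3.6 − 20·2.3 = 0 → M_P = 600.0 kN·m.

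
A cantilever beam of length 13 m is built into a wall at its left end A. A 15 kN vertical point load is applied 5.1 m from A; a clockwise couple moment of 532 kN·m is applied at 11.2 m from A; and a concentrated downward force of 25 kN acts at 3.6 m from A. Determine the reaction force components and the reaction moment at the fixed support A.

ΣF_x = 0: A_x = 0.
ΣF_y = 0: A_y − 15 − 25 = 0 → A_y = 40.00 kN.
ΣM about A: M_A − 15·5.1 − 532 − 25·3.6 = 0 → M_A = 698.5 kN·m.

A_x = 0, A_y = 40.00 kN, M_A = 698.5 kN·m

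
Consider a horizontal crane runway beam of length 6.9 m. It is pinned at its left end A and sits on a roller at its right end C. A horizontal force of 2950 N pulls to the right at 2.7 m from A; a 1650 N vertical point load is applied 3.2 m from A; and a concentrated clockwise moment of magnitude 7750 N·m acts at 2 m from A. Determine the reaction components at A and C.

Moments about A: C_y·6.9 − 1650·3.2 − 7750 = 0 → C_y = 13030/6.9 = 1888.41 ≈ 1888 N.
ΣF_y = 0: A_y + 1888.41 − 1650 = 0 → A_y = -238.4 N.
ΣF_x = 0: A_x + 2950 = 0 → A_x = -2950 N.

A_x = -2950 N, A_y = -238.4 N, C_y = 1888 N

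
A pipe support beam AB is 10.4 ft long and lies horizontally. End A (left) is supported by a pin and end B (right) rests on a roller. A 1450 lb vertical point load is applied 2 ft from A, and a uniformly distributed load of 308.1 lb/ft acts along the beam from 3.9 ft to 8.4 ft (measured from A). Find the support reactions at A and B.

Resultant of the distributed load: 308.1 × 4.5 = 1386.45 lb at 6.15 ft from A.
ΣM about A: B_y·10.4 − 1450·2 − (308.1·4.5)·6.15 = 0 → B_y = 11426.6675/10.4 = 1098.72 ≈ 1099 lb.
ΣF_y = 0: A_y + 1098.72 − 1450 − 308.1·4.5 = 0 → A_y = 1738 lb.
ΣF_x = 0: no horizontal applied forces, so A_x = 0.

A_x = 0, A_y = 1738 lb, B_y = 1099 lb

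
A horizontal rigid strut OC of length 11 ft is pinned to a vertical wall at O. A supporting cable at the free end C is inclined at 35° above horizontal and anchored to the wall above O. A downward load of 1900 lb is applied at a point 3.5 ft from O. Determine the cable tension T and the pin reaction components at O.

T = 1054 lb, O_x = 863.4 lb, O_y = 1295 lb

ΣM about O: T·sin35°·11 − 1900·3.5 = 0 → T = 6650/(11·0.573576) = 1053.99 ≈ 1054 lb.
ΣF_x = 0: O_x − T·cos35° = 0 → O_x = 1053.99 × 0.819152 = 863.4 lb.
ΣF_y = 0: O_y + T·sin35° − 1900 = 0 → O_y = 1900 − 1053.99 × 0.573576 = 1295 lb.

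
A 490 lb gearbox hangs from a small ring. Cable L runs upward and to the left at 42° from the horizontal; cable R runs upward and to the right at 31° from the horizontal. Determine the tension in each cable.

T_L = 439.2 lb, T_R = 380.8 lb

ΣF_x = 0: −T_L·cos42° + T_R·cos31° = 0 → T_R = 0.866978·T_L.
ΣF_y = 0: T_L·sin42° + T_R·sin31° = 490.
Substitute: T_L·(0.669131 + 0.866978·0.515038) = 490 → T_L = 439.203 ≈ 439.2 lb.
Then T_R = 0.866978 × 439.203 = 380.8 lb.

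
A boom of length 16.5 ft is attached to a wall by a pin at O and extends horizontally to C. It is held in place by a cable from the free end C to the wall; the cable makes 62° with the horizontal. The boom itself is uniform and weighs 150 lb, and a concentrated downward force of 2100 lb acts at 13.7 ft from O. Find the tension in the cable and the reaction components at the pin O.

ΣM about O: T·sin62°·16.5 − 150·8.25 − 2100·13.7 = 0 → T = 30007.5/(16.5·0.882948) = 2059.73 ≈ 2060 lb.
ΣF_x = 0: O_x − T·cos62° = 0 → O_x = 2059.73 × 0.469472 = 967.0 lb.
ΣF_y = 0: O_y + T·sin62° − 150 − 2100 = 0 → O_y = 2250 − 2059.73 × 0.882948 = 431.4 lb.

T = 2060 lb, O_x = 967.0 lb, O_y = 431.4 lb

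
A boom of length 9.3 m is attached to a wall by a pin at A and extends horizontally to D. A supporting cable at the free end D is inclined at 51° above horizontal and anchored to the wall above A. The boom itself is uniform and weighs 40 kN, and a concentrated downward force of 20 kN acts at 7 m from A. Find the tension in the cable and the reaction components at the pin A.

T = 45.11 kN, A_x = 28.39 kN, A_y = 24.95 kN

ΣM about A: T·sin51°·9.3 − 40·4.65 − 20·7 = 0 → T = 326/(9.3·0.777146) = 45.1058 ≈ 45.11 kN.
ΣF_x = 0: A_x − T·cos51° = 0 → A_x = 45.1058 × 0.62932 = 28.39 kN.
ΣF_y = 0: A_y + T·sin51° − 40 − 20 = 0 → A_y = 60 − 45.1058 × 0.777146 = 24.95 kN.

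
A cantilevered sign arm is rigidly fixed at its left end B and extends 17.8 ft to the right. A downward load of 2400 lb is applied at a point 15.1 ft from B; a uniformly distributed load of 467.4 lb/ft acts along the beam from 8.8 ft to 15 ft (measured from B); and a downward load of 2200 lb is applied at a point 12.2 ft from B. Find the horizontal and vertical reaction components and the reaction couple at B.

Resultant of the distributed load: 467.4 × 6.2 = 2897.88 lb at 11.9 ft from B.
ΣF_x = 0: B_x = 0.
ΣF_y = 0: B_y − 2400 − 467.4·6.2 − 2200 = 0 → B_y = 7498 lb.
ΣM about B: M_B − 2400·15.1 − (467.4·6.2)·11.9 − 2200·12.2 = 0 → M_B = 97560 lb·ft.

B_x = 0, B_y = 7498 lb, M_B = 97560 lb·ft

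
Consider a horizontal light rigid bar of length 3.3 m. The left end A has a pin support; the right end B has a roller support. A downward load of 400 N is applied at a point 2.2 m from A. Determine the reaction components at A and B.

Taking moments about A: B_y·3.3 − 400·2.2 = 0 → B_y = 880/3.3 = 266.667 ≈ 266.7 N.
ΣF_y = 0: A_y + 266.667 − 400 = 0 → A_y = 133.3 N.
ΣF_x = 0: no horizontal applied forces, so A_x = 0.

A_x = 0, A_y = 133.3 N, B_y = 266.7 N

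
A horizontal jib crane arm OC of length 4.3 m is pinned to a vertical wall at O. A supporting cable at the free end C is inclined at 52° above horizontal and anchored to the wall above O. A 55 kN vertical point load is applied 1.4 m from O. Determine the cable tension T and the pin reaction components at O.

T = 22.72 kN, O_x = 13.99 kN, O_y = 37.09 kN

ΣM about O: T·sin52°·4.3 − 55·1.4 = 0 → T = 77/(4.3·0.788011) = 22.7243 ≈ 22.72 kN.
ΣF_x = 0: O_x − T·cos52° = 0 → O_x = 22.7243 × 0.615661 = 13.99 kN.
ΣF_y = 0: O_y + T·sin52° − 55 = 0 → O_y = 55 − 22.7243 × 0.788011 = 37.09 kN.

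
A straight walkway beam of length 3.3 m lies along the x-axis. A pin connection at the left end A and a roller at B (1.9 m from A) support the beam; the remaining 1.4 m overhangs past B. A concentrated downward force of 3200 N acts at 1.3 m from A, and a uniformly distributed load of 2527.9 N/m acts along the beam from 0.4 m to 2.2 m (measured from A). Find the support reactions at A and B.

Resultant of the distributed load: 2527.9 × 1.8 = 4550.22 N at 1.3 m from A.
Taking moments about A: B_y·1.9 − 3200·1.3 − (2527.9·1.8)·1.3 = 0 → B_y = 10075.286/1.9 = 5302.78 ≈ 5303 N.
ΣF_y = 0: A_y + 5302.78 − 3200 − 2527.9·1.8 = 0 → A_y = 2447 N.
ΣF_x = 0: no horizontal applied forces, so A_x = 0.

A_x = 0, A_y = 2447 N, B_y = 5303 N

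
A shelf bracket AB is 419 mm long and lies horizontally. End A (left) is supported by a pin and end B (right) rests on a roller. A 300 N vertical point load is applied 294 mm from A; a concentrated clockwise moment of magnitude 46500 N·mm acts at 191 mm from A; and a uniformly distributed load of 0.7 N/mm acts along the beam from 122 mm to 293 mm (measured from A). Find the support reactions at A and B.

Resultant of the distributed load: 0.7 × 171 = 119.7 N at 207.5 mm from A.
Taking moments about A: B_y·419 − 300·294 − 46500 − (0.7·171)·207.5 = 0 → B_y = 159537.75/419 = 380.758 ≈ 380.8 N.
ΣF_y = 0: A_y + 380.758 − 300 − 0.7·171 = 0 → A_y = 38.94 N.
ΣF_x = 0: no horizontal applied forces, so A_x = 0.

A_x = 0, A_y = 38.94 N, B_y = 380.8 N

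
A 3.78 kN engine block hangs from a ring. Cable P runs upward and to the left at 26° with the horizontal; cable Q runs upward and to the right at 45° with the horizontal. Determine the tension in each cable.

ΣF_x = 0: −T_P·cos26° + T_Q·cos45° = 0 → T_Q = 1.27109·T_P.
ΣF_y = 0: T_P·sin26° + T_Q·sin45° = 3.78.
Substitute: T_P·(0.438371 + 1.27109·0.707107) = 3.78 → T_P = 2.82687 ≈ 2.827 kN.
Then T_Q = 1.27109 × 2.82687 = 3.593 kN.

T_P = 2.827 kN, T_Q = 3.593 kN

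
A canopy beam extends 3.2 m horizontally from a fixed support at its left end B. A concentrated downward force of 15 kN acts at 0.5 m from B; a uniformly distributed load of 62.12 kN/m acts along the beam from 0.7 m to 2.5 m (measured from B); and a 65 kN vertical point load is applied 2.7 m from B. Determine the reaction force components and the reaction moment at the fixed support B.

Resultant of the distributed load: 62.12 × 1.8 = 111.816 kN at 1.6 m from B.
ΣF_x = 0: B_x = 0.
ΣF_y = 0: B_y − 15 − 62.12·1.8 − 65 = 0 → B_y = 191.8 kN.
ΣM about B: M_B − 15·0.5 − (62.12·1.8)·1.6 − 65·2.7 = 0 → M_B = 361.9 kN·m.

B_x = 0, B_y = 191.8 kN, M_B = 361.9 kN·m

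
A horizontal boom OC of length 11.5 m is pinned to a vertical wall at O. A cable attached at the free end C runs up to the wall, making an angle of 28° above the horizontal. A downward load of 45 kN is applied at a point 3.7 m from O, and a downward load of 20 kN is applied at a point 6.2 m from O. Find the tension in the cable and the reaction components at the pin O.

T = 53.81 kN, O_x = 47.51 kN, O_y = 39.74 kN

ΣM about O: T·sin28°·11.5 − 45·3.7 − 20·6.2 = 0 → T = 290.5/(11.5·0.469472) = 53.807 ≈ 53.81 kN.
ΣF_x = 0: O_x − T·cos28° = 0 → O_x = 53.807 × 0.882948 = 47.51 kN.
ΣF_y = 0: O_y + T·sin28° − 45 − 20 = 0 → O_y = 65 − 53.807 × 0.469472 = 39.74 kN.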